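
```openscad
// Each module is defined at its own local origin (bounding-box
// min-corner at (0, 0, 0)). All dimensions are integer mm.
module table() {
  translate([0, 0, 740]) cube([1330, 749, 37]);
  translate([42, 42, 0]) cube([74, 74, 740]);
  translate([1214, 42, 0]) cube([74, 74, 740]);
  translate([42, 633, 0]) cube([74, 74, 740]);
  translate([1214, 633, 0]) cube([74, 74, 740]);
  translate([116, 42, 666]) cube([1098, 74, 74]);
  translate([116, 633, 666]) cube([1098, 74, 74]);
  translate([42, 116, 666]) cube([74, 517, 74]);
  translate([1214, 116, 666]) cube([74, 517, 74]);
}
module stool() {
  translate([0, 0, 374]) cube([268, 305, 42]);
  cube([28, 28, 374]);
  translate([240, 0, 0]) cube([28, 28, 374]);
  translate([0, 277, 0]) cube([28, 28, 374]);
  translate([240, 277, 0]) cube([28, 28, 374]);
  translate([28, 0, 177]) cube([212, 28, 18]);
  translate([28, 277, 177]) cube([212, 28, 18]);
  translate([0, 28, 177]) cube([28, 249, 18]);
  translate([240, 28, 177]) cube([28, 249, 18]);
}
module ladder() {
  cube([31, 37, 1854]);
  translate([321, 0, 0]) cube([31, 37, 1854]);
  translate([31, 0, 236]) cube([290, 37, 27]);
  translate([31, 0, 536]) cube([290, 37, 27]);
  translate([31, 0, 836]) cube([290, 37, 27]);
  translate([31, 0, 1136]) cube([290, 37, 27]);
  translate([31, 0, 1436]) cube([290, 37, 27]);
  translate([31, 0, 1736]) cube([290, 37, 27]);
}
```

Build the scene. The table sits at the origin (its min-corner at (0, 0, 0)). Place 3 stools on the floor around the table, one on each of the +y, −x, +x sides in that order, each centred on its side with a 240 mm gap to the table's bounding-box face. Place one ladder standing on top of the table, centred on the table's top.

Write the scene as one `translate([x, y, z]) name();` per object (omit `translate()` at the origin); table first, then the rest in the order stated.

table();
translate([531, 989, 0]) stool();
translate([-508, 222, 0]) stool();
translate([1570, 222, 0]) stool();
translate([489, 356, 777]) ladder();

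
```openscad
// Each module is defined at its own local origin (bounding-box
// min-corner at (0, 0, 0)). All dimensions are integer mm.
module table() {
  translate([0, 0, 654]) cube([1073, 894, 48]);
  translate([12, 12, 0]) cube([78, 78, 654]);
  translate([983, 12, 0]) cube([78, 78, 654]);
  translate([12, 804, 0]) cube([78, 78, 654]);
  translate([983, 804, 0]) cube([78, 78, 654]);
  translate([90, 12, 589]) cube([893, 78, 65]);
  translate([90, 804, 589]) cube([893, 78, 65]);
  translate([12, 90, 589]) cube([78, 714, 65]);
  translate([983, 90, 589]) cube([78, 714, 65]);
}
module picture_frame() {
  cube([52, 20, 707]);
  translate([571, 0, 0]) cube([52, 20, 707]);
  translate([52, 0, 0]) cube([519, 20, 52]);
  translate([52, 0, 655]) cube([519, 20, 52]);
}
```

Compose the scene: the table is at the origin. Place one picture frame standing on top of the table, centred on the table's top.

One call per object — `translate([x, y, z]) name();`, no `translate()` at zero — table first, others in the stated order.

table();
translate([225, 437, 702]) picture_frame();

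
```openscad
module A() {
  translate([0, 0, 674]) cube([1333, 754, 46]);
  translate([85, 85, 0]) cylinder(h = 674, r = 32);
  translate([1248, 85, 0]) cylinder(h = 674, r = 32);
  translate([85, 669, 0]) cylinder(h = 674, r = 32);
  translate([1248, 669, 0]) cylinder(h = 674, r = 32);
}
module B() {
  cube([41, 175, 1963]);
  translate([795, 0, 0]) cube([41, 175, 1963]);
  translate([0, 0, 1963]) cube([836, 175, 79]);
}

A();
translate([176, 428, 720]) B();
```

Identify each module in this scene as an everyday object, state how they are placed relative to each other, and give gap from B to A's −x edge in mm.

The door frame's min-x is at 176; the table's min-x is 0; gap = 176 mm.

A is a table. B is a door frame. The door frame is on top of the table. The gap from the door frame to the table's −x edge is 176 mm.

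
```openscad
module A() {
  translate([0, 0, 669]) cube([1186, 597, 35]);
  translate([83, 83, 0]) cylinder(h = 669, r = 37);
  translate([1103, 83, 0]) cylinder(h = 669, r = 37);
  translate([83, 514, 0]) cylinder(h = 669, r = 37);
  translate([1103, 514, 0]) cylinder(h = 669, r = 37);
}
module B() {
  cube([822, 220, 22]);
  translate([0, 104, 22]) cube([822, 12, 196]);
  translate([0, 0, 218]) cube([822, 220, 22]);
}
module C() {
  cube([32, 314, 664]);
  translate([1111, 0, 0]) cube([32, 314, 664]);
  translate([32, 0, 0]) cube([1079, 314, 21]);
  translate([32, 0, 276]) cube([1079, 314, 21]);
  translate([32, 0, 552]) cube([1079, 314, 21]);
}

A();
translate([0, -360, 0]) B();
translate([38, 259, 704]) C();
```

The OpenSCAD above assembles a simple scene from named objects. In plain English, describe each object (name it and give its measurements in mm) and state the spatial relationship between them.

A is a table with a 1186×597 mm rectangular top, 35 mm thick, top surface at z = 704 mm, supported by four round legs of 74 mm diameter, each leg's bounding box inset 46 mm from the nearest pair of top edges, running from the floor.

B is an I-beam lying along x, 822 mm long. Overall section height 240 mm. Two flanges 220 mm wide (y) and 22 mm thick, one on the floor and one at the top; a web 12 mm thick runs between them, centred on the flange width.

C is a bookshelf 1143 mm wide overall, 314 mm deep and 664 mm tall. The two sides are 32 mm thick vertical panels. 3 horizontal shelves of 21 mm thickness span between the inner faces of the sides; the lowest shelf sits on the floor and shelves are stacked with a clear vertical gap of 255 mm between each pair.

The I-beam is on the floor beside the table on its −y side. The bookshelf is on top of the table.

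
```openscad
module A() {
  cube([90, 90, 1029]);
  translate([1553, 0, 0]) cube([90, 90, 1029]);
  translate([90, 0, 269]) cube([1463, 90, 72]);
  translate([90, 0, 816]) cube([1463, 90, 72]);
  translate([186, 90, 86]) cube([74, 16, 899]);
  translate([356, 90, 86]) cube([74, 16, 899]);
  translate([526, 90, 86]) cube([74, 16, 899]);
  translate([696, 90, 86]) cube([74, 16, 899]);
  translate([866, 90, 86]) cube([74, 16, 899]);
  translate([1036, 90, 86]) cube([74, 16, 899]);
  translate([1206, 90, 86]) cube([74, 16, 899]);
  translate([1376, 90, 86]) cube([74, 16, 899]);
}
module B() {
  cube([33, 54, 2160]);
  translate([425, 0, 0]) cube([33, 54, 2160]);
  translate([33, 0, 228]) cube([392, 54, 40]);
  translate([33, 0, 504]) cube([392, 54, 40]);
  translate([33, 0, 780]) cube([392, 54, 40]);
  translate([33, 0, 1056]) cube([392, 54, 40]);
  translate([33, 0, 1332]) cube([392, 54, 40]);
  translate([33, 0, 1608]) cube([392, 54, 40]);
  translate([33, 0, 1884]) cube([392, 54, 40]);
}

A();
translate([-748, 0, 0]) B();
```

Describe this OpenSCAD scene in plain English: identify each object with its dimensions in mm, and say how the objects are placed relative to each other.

A is a fence section. Two 90×90 mm posts, 1029 mm tall, stand on the floor with a clear span of 1463 mm between their inner faces. Two horizontal rails of 90×72 mm section span the gap between the posts with their undersides at z = 269 mm and z = 816 mm, flush with the posts' −y face. 8 pickets, each 74 mm wide, 16 mm thick and 899 mm tall, are fixed to the +y face of the rails with their bottoms at z = 86 mm, evenly spaced across the span with equal gaps (rounded down to the nearest mm) at the −x end and between each pair — any rounding remainder accumulates at the +x end.

B is a straight ladder. Two 33×54 mm vertical rails, 2160 mm tall, stand 458 mm apart (outside-to-outside) with their front faces coplanar on the −y side. 7 rungs, each 54 mm deep and 40 mm tall, span between the inner faces of the rails, front faces flush with the rails. The lowest rung's underside is at z = 228 mm and rungs are spaced 276 mm apart (underside to underside).

The ladder is on the floor beside the fence section on its −x side.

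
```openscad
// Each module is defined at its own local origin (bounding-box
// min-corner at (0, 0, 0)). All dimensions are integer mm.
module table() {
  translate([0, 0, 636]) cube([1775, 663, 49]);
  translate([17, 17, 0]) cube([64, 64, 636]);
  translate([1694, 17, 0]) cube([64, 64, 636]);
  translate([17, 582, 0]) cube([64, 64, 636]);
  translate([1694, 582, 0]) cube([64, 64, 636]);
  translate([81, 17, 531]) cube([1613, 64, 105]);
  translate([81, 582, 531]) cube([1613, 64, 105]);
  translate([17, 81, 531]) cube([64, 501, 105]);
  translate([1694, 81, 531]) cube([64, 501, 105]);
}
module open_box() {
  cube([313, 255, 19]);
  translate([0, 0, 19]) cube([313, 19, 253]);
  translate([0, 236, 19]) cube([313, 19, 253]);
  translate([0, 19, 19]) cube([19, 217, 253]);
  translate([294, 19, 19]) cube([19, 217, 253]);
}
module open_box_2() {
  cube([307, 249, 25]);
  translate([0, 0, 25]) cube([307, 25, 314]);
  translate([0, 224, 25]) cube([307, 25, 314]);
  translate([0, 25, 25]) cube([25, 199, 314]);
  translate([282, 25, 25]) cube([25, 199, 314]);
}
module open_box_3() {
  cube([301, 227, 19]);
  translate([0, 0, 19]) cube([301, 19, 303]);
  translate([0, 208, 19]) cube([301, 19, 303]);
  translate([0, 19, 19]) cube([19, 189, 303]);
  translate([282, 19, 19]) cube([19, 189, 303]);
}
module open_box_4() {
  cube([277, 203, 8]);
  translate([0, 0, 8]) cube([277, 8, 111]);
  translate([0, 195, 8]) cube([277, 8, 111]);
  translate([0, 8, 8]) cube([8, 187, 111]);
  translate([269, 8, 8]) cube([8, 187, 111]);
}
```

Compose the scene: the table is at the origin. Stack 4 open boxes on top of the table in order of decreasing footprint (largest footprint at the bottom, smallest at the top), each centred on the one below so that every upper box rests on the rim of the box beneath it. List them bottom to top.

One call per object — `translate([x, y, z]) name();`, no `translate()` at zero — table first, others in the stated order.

table();
translate([731, 204, 685]) open_box();
translate([734, 207, 957]) open_box_2();
translate([737, 218, 1296]) open_box_3();
translate([749, 230, 1618]) open_box_4();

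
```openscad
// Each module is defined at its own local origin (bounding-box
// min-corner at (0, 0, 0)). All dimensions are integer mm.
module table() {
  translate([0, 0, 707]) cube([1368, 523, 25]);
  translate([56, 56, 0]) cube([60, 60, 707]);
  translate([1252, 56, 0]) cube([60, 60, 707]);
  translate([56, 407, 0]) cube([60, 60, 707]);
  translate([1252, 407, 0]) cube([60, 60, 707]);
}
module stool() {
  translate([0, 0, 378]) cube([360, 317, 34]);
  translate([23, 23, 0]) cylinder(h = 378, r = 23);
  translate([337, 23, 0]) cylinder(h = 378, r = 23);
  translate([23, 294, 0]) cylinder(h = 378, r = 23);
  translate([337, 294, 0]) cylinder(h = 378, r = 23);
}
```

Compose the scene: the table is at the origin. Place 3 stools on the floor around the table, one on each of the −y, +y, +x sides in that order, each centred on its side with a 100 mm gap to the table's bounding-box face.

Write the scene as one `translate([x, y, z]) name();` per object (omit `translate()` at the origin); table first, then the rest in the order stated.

table();
translate([504, -417, 0]) stool();
translate([504, 623, 0]) stool();
translate([1468, 103, 0]) stool();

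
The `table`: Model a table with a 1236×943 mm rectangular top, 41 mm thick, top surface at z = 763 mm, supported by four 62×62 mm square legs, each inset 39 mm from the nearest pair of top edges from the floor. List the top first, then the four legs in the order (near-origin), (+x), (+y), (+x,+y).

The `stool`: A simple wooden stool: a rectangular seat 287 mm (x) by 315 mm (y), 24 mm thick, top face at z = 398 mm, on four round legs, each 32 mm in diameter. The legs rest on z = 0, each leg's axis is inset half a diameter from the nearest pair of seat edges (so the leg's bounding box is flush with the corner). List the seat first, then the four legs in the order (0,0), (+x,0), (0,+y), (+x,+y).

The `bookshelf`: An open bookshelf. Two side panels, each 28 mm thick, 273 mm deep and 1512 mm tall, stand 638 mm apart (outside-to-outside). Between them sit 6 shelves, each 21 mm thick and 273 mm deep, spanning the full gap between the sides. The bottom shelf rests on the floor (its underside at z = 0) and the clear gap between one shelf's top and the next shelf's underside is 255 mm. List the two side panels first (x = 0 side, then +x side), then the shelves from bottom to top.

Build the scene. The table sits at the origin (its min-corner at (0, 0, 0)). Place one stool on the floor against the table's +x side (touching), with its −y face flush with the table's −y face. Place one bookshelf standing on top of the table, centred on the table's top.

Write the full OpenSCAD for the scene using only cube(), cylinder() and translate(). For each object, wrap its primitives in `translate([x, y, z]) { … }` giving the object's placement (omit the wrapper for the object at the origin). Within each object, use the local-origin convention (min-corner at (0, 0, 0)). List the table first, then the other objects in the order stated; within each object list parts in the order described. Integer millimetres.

translate([0, 0, 722]) cube([1236, 943, 41]);
translate([39, 39, 0]) cube([62, 62, 722]);
translate([1135, 39, 0]) cube([62, 62, 722]);
translate([39, 842, 0]) cube([62, 62, 722]);
translate([1135, 842, 0]) cube([62, 62, 722]);
translate([1236, 0, 0]) {
  translate([0, 0, 374]) cube([287, 315, 24]);
  translate([16, 16, 0]) cylinder(h = 374, r = 16);
  translate([271, 16, 0]) cylinder(h = 374, r = 16);
  translate([16, 299, 0]) cylinder(h = 374, r = 16);
  translate([271, 299, 0]) cylinder(h = 374, r = 16);
}
translate([299, 335, 763]) {
  cube([28, 273, 1512]);
  translate([610, 0, 0]) cube([28, 273, 1512]);
  translate([28, 0, 0]) cube([582, 273, 21]);
  translate([28, 0, 276]) cube([582, 273, 21]);
  translate([28, 0, 552]) cube([582, 273, 21]);
  translate([28, 0, 828]) cube([582, 273, 21]);
  translate([28, 0, 1104]) cube([582, 273, 21]);
  translate([28, 0, 1380]) cube([582, 273, 21]);
}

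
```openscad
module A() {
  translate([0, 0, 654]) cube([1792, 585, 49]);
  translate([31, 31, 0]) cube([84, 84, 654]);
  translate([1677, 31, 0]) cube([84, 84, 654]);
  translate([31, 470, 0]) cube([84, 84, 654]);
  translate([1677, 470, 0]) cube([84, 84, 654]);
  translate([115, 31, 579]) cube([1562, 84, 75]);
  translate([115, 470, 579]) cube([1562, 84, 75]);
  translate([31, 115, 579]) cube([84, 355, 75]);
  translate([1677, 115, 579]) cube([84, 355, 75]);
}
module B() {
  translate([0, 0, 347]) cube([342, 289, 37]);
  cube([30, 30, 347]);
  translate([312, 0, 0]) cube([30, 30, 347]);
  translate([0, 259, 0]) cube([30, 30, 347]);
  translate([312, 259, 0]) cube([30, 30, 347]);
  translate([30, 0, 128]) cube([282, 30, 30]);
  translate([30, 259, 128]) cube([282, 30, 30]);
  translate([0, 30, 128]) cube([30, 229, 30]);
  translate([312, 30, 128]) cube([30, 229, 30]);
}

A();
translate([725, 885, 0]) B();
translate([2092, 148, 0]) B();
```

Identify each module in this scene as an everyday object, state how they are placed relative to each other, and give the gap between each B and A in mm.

Each stool's nearest face is 300 mm from the table's bounding box.

A is a table. B is a stool. Two stools sit around the table at the +y, +x sides. The gap between each stool and the table is 300 mm.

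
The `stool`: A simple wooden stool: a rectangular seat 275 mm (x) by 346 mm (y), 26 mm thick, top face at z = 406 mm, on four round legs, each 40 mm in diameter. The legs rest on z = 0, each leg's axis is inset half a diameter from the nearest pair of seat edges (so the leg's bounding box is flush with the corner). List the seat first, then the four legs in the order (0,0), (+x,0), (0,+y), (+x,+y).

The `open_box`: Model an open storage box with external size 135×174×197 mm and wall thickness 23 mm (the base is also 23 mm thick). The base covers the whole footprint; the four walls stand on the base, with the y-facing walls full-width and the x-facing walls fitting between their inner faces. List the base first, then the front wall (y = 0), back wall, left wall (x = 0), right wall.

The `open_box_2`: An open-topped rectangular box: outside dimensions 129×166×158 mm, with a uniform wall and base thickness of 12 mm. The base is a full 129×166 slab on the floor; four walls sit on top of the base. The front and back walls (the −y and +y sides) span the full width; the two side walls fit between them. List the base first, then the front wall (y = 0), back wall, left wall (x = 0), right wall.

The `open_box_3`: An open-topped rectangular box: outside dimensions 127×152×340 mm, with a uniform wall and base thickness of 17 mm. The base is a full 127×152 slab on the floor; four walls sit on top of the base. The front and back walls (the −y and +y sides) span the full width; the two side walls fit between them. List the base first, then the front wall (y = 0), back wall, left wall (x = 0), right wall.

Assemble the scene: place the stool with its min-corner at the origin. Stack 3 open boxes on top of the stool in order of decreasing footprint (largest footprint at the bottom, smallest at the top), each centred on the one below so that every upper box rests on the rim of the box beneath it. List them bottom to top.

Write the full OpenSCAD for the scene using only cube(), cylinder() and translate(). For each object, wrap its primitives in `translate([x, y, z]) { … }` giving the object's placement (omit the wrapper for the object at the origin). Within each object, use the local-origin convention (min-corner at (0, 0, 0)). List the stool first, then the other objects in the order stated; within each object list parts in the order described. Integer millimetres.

translate([0, 0, 380]) cube([275, 346, 26]);
translate([20, 20, 0]) cylinder(h = 380, r = 20);
translate([255, 20, 0]) cylinder(h = 380, r = 20);
translate([20, 326, 0]) cylinder(h = 380, r = 20);
translate([255, 326, 0]) cylinder(h = 380, r = 20);
translate([70, 86, 406]) {
  cube([135, 174, 23]);
  translate([0, 0, 23]) cube([135, 23, 174]);
  translate([0, 151, 23]) cube([135, 23, 174]);
  translate([0, 23, 23]) cube([23, 128, 174]);
  translate([112, 23, 23]) cube([23, 128, 174]);
}
translate([73, 90, 603]) {
  cube([129, 166, 12]);
  translate([0, 0, 12]) cube([129, 12, 146]);
  translate([0, 154, 12]) cube([129, 12, 146]);
  translate([0, 12, 12]) cube([12, 142, 146]);
  translate([117, 12, 12]) cube([12, 142, 146]);
}
translate([74, 97, 761]) {
  cube([127, 152, 17]);
  translate([0, 0, 17]) cube([127, 17, 323]);
  translate([0, 135, 17]) cube([127, 17, 323]);
  translate([0, 17, 17]) cube([17, 118, 323]);
  translate([110, 17, 17]) cube([17, 118, 323]);
}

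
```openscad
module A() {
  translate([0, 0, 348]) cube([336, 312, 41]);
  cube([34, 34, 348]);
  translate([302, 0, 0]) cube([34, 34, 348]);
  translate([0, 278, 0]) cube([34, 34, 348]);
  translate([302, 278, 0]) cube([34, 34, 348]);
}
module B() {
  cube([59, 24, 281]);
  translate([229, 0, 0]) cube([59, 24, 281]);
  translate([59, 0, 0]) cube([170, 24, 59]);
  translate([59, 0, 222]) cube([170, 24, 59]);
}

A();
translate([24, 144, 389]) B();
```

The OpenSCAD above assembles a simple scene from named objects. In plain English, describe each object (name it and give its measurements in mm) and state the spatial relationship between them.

A is a four-legged stool. The seat is 336×312 mm, 41 mm thick, top at z = 389 mm. It stands on four square legs, each 34×34 mm in cross-section, from z = 0 to the seat underside, each flush with a corner of the seat.

B is a picture frame with a 170×163 mm rectangular opening (x by z) and a uniform 59 mm border on every side. Frame depth is 24 mm along y. It is built from two vertical stiles running the full outside height and two horizontal rails spanning the gap between the stiles.

The picture frame is on top of the stool, centred.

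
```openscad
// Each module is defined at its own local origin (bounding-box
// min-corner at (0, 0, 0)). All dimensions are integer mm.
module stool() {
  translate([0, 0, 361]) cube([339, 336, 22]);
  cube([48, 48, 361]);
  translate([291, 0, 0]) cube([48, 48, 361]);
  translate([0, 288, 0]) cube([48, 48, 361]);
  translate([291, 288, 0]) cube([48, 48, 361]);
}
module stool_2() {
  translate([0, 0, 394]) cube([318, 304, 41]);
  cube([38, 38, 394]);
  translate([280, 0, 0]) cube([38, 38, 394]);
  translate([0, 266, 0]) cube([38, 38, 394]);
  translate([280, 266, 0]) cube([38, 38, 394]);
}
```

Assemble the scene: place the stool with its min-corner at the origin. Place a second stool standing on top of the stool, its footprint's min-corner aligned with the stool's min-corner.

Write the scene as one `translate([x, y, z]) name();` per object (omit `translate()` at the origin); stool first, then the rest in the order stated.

stool();
translate([0, 0, 383]) stool_2();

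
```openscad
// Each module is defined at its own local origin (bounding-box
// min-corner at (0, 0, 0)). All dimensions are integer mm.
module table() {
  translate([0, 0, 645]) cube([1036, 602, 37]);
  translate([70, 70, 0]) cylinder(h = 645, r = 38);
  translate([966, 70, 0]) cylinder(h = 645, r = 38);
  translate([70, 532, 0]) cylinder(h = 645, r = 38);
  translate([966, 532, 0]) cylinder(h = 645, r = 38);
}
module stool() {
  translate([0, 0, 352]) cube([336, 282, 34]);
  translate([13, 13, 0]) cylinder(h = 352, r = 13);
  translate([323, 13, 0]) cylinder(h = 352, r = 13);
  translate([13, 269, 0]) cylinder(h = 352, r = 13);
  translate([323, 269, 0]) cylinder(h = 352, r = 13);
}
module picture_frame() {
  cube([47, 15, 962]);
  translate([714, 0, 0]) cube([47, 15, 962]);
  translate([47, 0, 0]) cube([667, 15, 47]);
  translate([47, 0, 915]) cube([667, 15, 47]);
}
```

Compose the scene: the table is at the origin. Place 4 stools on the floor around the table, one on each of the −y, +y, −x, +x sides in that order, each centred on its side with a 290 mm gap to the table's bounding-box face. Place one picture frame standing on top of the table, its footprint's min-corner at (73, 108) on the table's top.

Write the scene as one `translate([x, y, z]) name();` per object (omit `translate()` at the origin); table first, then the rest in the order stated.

table();
translate([350, -572, 0]) stool();
translate([350, 892, 0]) stool();
translate([-626, 160, 0]) stool();
translate([1326, 160, 0]) stool();
translate([73, 108, 682]) picture_frame();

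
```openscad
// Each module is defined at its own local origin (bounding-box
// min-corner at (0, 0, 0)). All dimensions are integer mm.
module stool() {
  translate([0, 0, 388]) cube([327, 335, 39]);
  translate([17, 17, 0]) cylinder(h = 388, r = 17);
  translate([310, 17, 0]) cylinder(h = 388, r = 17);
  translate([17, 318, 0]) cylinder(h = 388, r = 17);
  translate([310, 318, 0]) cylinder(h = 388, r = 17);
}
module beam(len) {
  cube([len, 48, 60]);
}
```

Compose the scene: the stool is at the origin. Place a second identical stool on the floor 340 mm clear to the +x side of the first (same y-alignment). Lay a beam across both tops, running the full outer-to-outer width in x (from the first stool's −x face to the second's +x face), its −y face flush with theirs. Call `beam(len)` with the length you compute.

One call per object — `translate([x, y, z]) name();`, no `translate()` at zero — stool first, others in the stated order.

stool();
translate([667, 0, 0]) stool();
translate([0, 0, 427]) beam(994);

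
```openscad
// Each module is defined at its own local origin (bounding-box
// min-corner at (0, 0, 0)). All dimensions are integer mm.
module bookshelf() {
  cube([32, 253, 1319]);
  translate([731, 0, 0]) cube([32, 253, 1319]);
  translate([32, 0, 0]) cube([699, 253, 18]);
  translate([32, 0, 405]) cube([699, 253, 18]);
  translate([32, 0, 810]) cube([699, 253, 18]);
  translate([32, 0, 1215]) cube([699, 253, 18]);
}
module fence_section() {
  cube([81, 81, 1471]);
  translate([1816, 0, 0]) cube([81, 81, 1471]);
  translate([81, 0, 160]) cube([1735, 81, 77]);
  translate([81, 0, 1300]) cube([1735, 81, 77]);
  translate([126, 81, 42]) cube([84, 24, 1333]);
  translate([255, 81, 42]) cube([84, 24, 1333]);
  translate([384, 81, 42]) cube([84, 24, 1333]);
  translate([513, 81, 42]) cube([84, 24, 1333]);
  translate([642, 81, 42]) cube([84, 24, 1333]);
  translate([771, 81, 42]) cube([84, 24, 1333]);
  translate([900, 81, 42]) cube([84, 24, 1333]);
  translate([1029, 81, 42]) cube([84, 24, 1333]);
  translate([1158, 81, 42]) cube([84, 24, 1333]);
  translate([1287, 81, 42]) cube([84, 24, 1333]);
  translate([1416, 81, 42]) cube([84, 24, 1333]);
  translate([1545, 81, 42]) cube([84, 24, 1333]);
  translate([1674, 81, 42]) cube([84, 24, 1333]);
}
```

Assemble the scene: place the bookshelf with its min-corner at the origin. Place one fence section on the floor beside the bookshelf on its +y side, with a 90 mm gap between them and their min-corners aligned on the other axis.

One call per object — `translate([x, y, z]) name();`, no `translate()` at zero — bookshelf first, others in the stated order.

bookshelf();
translate([0, 343, 0]) fence_section();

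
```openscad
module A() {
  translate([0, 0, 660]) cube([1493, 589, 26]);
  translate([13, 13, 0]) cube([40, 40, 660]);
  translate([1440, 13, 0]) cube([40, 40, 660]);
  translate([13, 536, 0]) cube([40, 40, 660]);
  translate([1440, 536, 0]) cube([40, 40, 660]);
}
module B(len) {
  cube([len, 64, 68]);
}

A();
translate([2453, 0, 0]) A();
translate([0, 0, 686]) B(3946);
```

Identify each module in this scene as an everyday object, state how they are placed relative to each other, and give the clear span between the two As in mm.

Second table starts at x = 2453; first ends at x = 1493; clear span = 2453 − 1493 = 960 mm.

A is a table. B is a beam. A beam spans the tops of two tables. The clear span between the two tables is 960 mm.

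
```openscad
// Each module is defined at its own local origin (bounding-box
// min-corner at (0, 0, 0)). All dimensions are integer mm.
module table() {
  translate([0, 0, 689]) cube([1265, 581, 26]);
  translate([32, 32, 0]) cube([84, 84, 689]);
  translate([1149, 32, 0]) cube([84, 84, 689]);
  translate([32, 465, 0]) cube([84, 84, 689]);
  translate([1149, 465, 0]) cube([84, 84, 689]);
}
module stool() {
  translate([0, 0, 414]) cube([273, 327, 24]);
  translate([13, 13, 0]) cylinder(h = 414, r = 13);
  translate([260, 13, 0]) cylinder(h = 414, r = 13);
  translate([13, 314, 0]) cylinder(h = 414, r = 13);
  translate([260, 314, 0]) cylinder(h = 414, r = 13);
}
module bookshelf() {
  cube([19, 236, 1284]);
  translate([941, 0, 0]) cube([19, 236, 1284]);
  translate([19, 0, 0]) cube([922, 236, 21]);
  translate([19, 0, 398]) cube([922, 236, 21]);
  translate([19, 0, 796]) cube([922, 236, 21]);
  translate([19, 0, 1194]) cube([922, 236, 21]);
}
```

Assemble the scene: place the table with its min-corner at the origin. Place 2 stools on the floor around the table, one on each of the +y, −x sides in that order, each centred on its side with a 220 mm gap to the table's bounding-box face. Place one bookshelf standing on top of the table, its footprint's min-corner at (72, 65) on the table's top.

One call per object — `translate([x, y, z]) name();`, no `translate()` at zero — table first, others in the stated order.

table();
translate([496, 801, 0]) stool();
translate([-493, 127, 0]) stool();
translate([72, 65, 715]) bookshelf();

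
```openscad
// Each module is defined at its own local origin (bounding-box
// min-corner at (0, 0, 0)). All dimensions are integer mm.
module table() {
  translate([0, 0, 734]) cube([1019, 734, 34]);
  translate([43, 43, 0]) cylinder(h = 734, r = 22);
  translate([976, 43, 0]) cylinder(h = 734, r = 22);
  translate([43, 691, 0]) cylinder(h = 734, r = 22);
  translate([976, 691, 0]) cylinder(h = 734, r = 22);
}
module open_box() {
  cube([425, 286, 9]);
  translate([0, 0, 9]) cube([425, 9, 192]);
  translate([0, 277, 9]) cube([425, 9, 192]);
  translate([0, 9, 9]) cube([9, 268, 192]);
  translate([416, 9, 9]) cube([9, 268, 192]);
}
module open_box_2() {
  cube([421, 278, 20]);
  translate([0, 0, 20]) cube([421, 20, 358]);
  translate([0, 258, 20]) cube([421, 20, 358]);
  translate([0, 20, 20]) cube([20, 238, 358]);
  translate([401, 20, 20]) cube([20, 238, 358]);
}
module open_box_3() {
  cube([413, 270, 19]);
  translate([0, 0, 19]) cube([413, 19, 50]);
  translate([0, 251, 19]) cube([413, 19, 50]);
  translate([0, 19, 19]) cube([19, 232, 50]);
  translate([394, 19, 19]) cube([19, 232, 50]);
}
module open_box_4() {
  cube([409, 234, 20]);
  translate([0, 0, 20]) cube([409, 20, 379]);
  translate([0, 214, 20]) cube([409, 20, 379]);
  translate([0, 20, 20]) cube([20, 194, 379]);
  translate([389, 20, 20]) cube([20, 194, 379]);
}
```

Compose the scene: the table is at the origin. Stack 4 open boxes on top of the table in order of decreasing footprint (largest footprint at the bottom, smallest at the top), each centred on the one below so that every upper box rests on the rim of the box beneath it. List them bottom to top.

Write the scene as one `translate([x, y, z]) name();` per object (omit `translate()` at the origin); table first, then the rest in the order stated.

table();
translate([297, 224, 768]) open_box();
translate([299, 228, 969]) open_box_2();
translate([303, 232, 1347]) open_box_3();
translate([305, 250, 1416]) open_box_4();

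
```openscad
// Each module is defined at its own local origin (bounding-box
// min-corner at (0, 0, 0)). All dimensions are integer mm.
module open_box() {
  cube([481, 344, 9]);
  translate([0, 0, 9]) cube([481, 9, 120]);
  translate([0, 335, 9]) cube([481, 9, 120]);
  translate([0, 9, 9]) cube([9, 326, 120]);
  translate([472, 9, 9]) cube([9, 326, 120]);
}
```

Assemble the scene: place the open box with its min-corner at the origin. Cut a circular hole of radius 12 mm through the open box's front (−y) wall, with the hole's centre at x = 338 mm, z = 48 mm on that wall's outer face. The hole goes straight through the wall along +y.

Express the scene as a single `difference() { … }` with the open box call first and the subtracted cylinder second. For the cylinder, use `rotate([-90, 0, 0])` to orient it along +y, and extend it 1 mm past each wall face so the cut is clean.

difference() {
  open_box();
  translate([338, -1, 48]) rotate([-90, 0, 0]) cylinder(h = 11, r = 12);
}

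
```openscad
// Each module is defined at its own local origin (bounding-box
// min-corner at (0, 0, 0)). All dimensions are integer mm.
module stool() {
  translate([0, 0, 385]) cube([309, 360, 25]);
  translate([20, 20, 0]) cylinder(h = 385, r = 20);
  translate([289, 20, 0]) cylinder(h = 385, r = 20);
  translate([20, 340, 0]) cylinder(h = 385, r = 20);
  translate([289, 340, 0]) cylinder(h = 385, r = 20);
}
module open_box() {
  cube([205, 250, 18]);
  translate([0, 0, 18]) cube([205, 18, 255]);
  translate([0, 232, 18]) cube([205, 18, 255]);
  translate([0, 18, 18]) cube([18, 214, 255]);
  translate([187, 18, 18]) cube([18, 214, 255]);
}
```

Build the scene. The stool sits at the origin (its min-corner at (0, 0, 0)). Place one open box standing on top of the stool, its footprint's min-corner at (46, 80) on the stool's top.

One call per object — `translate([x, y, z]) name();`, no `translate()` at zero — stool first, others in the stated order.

stool();
translate([46, 80, 410]) open_box();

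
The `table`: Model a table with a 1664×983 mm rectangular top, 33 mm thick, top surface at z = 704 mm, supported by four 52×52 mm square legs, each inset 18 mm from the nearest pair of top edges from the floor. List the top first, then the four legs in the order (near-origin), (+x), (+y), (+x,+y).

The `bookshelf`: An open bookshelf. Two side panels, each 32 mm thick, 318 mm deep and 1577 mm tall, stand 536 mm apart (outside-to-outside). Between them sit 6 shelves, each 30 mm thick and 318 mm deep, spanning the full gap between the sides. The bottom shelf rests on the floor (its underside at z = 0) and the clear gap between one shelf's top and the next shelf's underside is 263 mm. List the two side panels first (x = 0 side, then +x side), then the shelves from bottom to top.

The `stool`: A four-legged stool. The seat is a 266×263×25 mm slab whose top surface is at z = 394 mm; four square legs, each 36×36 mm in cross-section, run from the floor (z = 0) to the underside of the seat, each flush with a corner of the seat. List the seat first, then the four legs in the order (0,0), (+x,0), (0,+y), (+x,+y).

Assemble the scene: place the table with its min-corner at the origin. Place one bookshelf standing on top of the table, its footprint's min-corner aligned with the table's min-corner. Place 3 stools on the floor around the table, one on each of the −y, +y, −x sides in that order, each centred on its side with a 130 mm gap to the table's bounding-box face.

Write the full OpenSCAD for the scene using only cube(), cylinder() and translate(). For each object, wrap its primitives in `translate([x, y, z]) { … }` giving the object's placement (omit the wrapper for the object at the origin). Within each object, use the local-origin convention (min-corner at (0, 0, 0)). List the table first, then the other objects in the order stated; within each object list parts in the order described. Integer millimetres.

translate([0, 0, 671]) cube([1664, 983, 33]);
translate([18, 18, 0]) cube([52, 52, 671]);
translate([1594, 18, 0]) cube([52, 52, 671]);
translate([18, 913, 0]) cube([52, 52, 671]);
translate([1594, 913, 0]) cube([52, 52, 671]);
translate([0, 0, 704]) {
  cube([32, 318, 1577]);
  translate([504, 0, 0]) cube([32, 318, 1577]);
  translate([32, 0, 0]) cube([472, 318, 30]);
  translate([32, 0, 293]) cube([472, 318, 30]);
  translate([32, 0, 586]) cube([472, 318, 30]);
  translate([32, 0, 879]) cube([472, 318, 30]);
  translate([32, 0, 1172]) cube([472, 318, 30]);
  translate([32, 0, 1465]) cube([472, 318, 30]);
}
translate([699, -393, 0]) {
  translate([0, 0, 369]) cube([266, 263, 25]);
  cube([36, 36, 369]);
  translate([230, 0, 0]) cube([36, 36, 369]);
  translate([0, 227, 0]) cube([36, 36, 369]);
  translate([230, 227, 0]) cube([36, 36, 369]);
}
translate([699, 1113, 0]) {
  translate([0, 0, 369]) cube([266, 263, 25]);
  cube([36, 36, 369]);
  translate([230, 0, 0]) cube([36, 36, 369]);
  translate([0, 227, 0]) cube([36, 36, 369]);
  translate([230, 227, 0]) cube([36, 36, 369]);
}
translate([-396, 360, 0]) {
  translate([0, 0, 369]) cube([266, 263, 25]);
  cube([36, 36, 369]);
  translate([230, 0, 0]) cube([36, 36, 369]);
  translate([0, 227, 0]) cube([36, 36, 369]);
  translate([230, 227, 0]) cube([36, 36, 369]);
}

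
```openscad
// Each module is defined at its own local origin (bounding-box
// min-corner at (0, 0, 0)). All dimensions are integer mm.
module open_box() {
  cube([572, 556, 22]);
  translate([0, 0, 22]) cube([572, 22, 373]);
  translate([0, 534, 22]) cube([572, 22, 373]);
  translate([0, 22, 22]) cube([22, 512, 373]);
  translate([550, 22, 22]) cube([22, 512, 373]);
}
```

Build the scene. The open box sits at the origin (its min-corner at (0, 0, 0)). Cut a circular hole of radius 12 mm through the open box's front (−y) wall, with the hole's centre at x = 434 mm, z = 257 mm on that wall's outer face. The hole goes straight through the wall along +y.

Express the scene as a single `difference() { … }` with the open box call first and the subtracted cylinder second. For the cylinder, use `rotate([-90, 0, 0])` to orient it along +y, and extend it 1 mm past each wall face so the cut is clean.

difference() {
  open_box();
  translate([434, -1, 257]) rotate([-90, 0, 0]) cylinder(h = 24, r = 12);
}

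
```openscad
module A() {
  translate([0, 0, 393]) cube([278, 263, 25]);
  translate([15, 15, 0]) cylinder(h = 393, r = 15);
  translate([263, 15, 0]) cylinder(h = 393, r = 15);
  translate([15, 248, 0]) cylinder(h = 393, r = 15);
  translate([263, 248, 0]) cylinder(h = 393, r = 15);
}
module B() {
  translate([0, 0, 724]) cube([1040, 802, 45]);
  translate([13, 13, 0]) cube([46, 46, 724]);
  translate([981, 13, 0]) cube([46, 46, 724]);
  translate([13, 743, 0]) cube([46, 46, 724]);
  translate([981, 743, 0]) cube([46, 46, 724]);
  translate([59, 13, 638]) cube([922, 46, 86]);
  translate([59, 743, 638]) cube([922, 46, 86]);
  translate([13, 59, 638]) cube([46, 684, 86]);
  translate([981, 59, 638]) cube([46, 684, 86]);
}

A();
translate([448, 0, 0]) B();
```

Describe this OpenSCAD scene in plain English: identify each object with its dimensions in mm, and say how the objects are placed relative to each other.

A is a simple wooden stool: a rectangular seat 278 mm (x) by 263 mm (y), 25 mm thick, top face at z = 418 mm, on four round legs, each 30 mm in diameter. The legs rest on z = 0, each leg's axis is inset half a diameter from the nearest pair of seat edges (so the leg's bounding box is flush with the corner).

B is a table with a 1040×802 mm rectangular top, 45 mm thick, top surface at z = 769 mm, supported by four 46×46 mm square legs, each inset 13 mm from the nearest pair of top edges, running from the floor. Four apron rails, 46 mm thick and 86 mm tall, run between adjacent legs with their top edges flush with the underside of the top and their outer faces flush with the legs' outer faces.

The table is on the floor beside the stool on its +x side.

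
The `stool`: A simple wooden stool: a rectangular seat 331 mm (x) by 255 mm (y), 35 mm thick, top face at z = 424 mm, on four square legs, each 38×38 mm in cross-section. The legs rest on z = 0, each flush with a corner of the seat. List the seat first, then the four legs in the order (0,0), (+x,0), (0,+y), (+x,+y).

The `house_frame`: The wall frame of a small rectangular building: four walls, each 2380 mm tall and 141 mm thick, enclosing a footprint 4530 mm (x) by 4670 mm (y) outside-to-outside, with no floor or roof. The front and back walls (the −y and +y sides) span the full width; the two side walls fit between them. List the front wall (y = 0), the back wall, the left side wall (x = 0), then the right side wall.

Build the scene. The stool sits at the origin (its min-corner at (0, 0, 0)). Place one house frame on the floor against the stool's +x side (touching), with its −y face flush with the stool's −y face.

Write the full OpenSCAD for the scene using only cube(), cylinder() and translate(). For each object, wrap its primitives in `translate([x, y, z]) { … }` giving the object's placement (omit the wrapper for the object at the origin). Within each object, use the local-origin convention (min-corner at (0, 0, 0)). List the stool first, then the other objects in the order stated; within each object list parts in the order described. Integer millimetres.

translate([0, 0, 389]) cube([331, 255, 35]);
cube([38, 38, 389]);
translate([293, 0, 0]) cube([38, 38, 389]);
translate([0, 217, 0]) cube([38, 38, 389]);
translate([293, 217, 0]) cube([38, 38, 389]);
translate([331, 0, 0]) {
  cube([4530, 141, 2380]);
  translate([0, 4529, 0]) cube([4530, 141, 2380]);
  translate([0, 141, 0]) cube([141, 4388, 2380]);
  translate([4389, 141, 0]) cube([141, 4388, 2380]);
}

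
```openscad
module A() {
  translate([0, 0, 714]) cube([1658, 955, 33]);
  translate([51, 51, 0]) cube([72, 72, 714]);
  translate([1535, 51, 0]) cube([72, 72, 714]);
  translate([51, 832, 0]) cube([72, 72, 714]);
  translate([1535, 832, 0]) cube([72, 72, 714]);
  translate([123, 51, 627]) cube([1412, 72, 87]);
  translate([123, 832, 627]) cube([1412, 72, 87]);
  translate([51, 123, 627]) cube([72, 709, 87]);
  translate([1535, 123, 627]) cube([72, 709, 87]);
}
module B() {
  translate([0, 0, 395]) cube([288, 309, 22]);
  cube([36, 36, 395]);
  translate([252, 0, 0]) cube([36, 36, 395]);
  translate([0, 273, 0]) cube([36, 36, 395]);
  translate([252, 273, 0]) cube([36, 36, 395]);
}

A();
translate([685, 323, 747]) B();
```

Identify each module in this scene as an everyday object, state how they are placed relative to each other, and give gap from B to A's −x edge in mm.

A is a table. B is a stool. The stool is on top of the table, centred. The gap from the stool to the table's −x edge is 685 mm.

The stool's min-x is at 685; the table's min-x is 0; gap = 685 mm.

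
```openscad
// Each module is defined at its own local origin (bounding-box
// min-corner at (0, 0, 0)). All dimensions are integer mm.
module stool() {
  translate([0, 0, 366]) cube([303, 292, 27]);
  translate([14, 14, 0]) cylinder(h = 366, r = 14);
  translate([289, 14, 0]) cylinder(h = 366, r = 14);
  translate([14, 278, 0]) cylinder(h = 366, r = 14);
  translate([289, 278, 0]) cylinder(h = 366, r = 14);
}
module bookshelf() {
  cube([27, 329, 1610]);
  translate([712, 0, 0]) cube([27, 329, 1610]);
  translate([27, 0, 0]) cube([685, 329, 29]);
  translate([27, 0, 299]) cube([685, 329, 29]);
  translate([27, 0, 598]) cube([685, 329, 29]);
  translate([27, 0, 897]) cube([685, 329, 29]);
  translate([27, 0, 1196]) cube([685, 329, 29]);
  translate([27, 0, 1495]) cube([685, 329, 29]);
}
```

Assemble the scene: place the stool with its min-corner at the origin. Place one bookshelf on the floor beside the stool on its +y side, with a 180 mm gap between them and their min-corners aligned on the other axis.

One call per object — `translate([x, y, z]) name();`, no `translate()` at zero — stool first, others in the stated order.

stool();
translate([0, 472, 0]) bookshelf();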